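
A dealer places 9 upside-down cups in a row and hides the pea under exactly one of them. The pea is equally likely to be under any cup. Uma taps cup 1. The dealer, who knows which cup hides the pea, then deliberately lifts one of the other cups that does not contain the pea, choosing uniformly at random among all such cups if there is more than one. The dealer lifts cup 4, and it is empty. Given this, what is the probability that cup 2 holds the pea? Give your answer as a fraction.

Condition on the true location of the pea.
If it is under cup 1 (prior 1/9): the dealer has 8 equally likely choices, so probability 1/8; weight (1/9)·(1/8) = 1/72.
If it is under any of cups 2, 3, 5, 6, 7, 8, and 9 (prior 1/9 each): the dealer has 7 equally likely choices, so probability 1/7; weight (1/9)·(1/7) = 1/63 each.
If it is under cup 4 (prior 1/9): the dealer opened cup 4, so this case is ruled out; weight (1/9)·0 = 0.
The weights sum to 1/8.
So P(the pea under cup 2 | the dealer opened cup 4) = (1/63) / (1/8) = 8/63.

8/63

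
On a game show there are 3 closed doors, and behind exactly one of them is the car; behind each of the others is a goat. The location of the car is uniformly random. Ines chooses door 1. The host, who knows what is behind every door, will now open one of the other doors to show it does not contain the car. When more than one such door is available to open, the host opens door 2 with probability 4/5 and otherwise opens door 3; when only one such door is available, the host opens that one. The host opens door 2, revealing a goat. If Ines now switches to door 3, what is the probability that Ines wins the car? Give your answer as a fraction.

5/9

Apply Bayes' rule, conditioning on where the car actually is.
If it is behind door 1 (prior 1/3): door 2 is available, opened with probability 4/5; weight (1/3)·(4/5) = 4/15.
If it is behind door 2 (prior 1/3): the host opened door 2, so this case is ruled out; weight (1/3)·0 = 0.
If it is behind door 3 (prior 1/3): only door 2 is available, probability 1; weight (1/3)·1 = 1/3.
The weights sum to 3/5.
So P(the car behind door 3 | the host opened door 2) = (1/3) / (3/5) = 5/9.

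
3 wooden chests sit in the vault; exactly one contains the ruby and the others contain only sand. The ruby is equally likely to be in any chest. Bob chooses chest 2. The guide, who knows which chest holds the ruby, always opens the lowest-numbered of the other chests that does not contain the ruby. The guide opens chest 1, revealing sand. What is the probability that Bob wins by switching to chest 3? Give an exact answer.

1/2

Consider each possible location of the ruby in turn.
If it is in chest 1 (prior 1/3): the guide opened chest 1, so this case is ruled out; weight (1/3)·0 = 0.
If it is in either of chests 2 and 3 (prior 1/3 each): chest 1 is the lowest-numbered option available, probability 1; weight (1/3)·1 = 1/3 each.
The weights sum to 2/3.
So P(the ruby in chest 3 | the guide opened chest 1) = (1/3) / (2/3) = 1/2.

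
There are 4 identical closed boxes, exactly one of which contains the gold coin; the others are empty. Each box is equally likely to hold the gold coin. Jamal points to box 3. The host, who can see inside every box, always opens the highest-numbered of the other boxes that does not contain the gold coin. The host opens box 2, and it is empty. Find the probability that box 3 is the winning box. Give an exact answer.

0

Condition on the true location of the gold coin.
If it is in either of boxes 1 and 3 (prior 1/4 each): the host would have opened box 4 instead, probability 0; weight (1/4)·0 = 0 each.
If it is in box 2 (prior 1/4): the host opened box 2, so this case is ruled out; weight (1/4)·0 = 0.
If it is in box 4 (prior 1/4): box 2 is the highest-numbered option available, probability 1; weight (1/4)·1 = 1/4.
The weights sum to 1/4.
So P(the gold coin in box 3 | the host opened box 2) = 0 / (1/4) = 0.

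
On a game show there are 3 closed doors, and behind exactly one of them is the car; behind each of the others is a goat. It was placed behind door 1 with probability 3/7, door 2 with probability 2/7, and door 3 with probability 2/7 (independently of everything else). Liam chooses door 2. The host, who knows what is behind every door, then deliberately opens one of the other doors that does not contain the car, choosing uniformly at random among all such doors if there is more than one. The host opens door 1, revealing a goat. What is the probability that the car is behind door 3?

2/3

Apply Bayes' rule, conditioning on where the car actually is.
If it is behind door 1 (prior 3/7): the host opened door 1, so this case is ruled out; weight (3/7)·0 = 0.
If it is behind door 2 (prior 2/7): the host has 2 equally likely choices, so probability 1/2; weight (2/7)·(1/2) = 1/7.
If it is behind door 3 (prior 2/7): the host has no choice, probability 1; weight (2/7)·1 = 2/7.
The weights sum to 3/7.
So P(the car behind door 3 | the host opened door 1) = (2/7) / (3/7) = 2/3.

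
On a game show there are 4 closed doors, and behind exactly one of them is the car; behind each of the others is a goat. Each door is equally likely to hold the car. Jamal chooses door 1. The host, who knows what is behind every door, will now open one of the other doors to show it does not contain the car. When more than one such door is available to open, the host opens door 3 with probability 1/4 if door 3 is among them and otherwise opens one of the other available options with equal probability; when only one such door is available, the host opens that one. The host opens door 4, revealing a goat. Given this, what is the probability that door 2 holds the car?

Condition on the true location of the car.
If it is behind door 1 (prior 1/4): door 3 is available but not opened; door 4 gets probability (1 − 1/4)/2 = 3/8; weight (1/4)·(3/8) = 3/32.
If it is behind door 2 (prior 1/4): door 3 is available but not opened, probability 3/4; weight (1/4)·(3/4) = 3/16.
If it is behind door 3 (prior 1/4): door 3 holds the prize so is unavailable; the host chooses uniformly among the 2 others, probability 1/2; weight (1/4)·(1/2) = 1/8.
If it is behind door 4 (prior 1/4): the host opened door 4, so this case is ruled out; weight (1/4)·0 = 0.
The weights sum to 13/32.
So P(the car behind door 2 | the host opened door 4) = (3/16) / (13/32) = 6/13.

6/13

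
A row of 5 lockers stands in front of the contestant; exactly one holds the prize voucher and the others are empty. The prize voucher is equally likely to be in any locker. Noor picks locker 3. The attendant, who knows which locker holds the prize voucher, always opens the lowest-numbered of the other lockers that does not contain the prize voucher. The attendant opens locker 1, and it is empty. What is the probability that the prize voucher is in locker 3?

1/4

Apply Bayes' rule, conditioning on where the prize voucher actually is.
If it is in locker 1 (prior 1/5): the attendant opened locker 1, so this case is ruled out; weight (1/5)·0 = 0.
If it is in any of lockers 2, 3, 4, and 5 (prior 1/5 each): locker 1 is the lowest-numbered option available, probability 1; weight (1/5)·1 = 1/5 each.
The weights sum to 4/5.
So P(the prize voucher in locker 3 | the attendant opened locker 1) = (1/5) / (4/5) = 1/4.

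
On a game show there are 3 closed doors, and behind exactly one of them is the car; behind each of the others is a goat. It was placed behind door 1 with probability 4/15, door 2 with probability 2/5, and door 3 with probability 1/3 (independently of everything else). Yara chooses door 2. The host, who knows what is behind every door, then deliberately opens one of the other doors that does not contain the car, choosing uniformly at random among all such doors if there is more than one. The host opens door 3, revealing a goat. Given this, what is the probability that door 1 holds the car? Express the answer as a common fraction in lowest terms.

Apply Bayes' rule, conditioning on where the car actually is.
If it is behind door 1 (prior 4/15): the host has no choice, probability 1; weight (4/15)·1 = 4/15.
If it is behind door 2 (prior 2/5): the host has 2 equally likely choices, so probability 1/2; weight (2/5)·(1/2) = 1/5.
If it is behind door 3 (prior 1/3): the host opened door 3, so this case is ruled out; weight (1/3)·0 = 0.
The weights sum to 7/15.
So P(the car behind door 1 | the host opened door 3) = (4/15) / (7/15) = 4/7.

4/7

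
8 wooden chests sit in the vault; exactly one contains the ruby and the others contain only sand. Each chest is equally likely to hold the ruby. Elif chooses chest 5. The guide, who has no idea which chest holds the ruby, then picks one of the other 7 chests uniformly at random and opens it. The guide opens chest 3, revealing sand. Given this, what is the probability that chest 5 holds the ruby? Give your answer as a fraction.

Apply Bayes' rule, conditioning on where the ruby actually is.
If it is in any of chests 1, 2, 4, 5, 6, 7, and 8 (prior 1/8 each): the guide picks chest 3 with probability 1/7 regardless, and it is not the prize; weight (1/8)·(1/7) = 1/56 each.
If it is in chest 3 (prior 1/8): the guide opened chest 3, so this case is ruled out; weight (1/8)·0 = 0.
The weights sum to 1/8.
So P(the ruby in chest 5 | the guide opened chest 3) = (1/56) / (1/8) = 1/7.

1/7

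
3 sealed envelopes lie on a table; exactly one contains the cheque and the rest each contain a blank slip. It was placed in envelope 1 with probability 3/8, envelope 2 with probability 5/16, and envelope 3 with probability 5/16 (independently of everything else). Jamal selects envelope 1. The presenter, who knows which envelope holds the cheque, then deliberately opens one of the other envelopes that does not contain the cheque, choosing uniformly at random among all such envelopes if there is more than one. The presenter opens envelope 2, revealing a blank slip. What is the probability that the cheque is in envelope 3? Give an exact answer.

5/8

Consider each possible location of the cheque in turn.
If it is in envelope 1 (prior 3/8): the presenter has 2 equally likely choices, so probability 1/2; weight (3/8)·(1/2) = 3/16.
If it is in envelope 2 (prior 5/16): the presenter opened envelope 2, so this case is ruled out; weight (5/16)·0 = 0.
If it is in envelope 3 (prior 5/16): the presenter has no choice, probability 1; weight (5/16)·1 = 5/16.
The weights sum to 1/2.
So P(the cheque in envelope 3 | the presenter opened envelope 2) = (5/16) / (1/2) = 5/8.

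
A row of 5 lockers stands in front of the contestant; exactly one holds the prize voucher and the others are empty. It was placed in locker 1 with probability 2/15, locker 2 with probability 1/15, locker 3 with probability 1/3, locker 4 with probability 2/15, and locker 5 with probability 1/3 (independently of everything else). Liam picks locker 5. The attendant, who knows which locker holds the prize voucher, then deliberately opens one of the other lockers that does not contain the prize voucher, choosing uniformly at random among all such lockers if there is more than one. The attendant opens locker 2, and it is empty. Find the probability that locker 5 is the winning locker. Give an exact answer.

5/17

Condition on the true location of the prize voucher.
If it is in either of lockers 1 and 4 (prior 2/15 each): the attendant has 3 equally likely choices, so probability 1/3; weight (2/15)·(1/3) = 2/45 each.
If it is in locker 2 (prior 1/15): the attendant opened locker 2, so this case is ruled out; weight (1/15)·0 = 0.
If it is in locker 3 (prior 1/3): the attendant has 3 equally likely choices, so probability 1/3; weight (1/3)·(1/3) = 1/9.
If it is in locker 5 (prior 1/3): the attendant has 4 equally likely choices, so probability 1/4; weight (1/3)·(1/4) = 1/12.
The weights sum to 17/60.
So P(the prize voucher in locker 5 | the attendant opened locker 2) = (1/12) / (17/60) = 5/17.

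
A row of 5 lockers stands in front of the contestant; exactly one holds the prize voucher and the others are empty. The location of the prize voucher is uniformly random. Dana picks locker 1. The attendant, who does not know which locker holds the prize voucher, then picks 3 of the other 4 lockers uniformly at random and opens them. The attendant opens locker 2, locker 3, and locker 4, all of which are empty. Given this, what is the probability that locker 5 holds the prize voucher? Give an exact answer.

1/2

Apply Bayes' rule, conditioning on where the prize voucher actually is.
If it is in either of lockers 1 and 5 (prior 1/5 each): the attendant picks exactly this set with probability 1/4 regardless, and none is the prize; weight (1/5)·(1/4) = 1/20 each.
If it is in any of lockers 2, 3, and 4 (prior 1/5 each): that locker was opened and seen not to hold the prize — ruled out; weight (1/5)·0 = 0 each.
The weights sum to 1/10.
So P(the prize voucher in locker 5 | the attendant opened locker 2, locker 3, and locker 4) = (1/20) / (1/10) = 1/2.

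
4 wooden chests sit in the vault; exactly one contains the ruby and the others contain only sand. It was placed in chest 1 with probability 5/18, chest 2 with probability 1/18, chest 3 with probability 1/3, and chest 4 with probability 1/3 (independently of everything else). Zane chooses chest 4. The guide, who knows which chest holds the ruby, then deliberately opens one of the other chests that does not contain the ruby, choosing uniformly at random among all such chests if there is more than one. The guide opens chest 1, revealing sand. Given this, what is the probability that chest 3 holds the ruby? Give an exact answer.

6/11

Condition on the true location of the ruby.
If it is in chest 1 (prior 5/18): the guide opened chest 1, so this case is ruled out; weight (5/18)·0 = 0.
If it is in chest 2 (prior 1/18): the guide has 2 equally likely choices, so probability 1/2; weight (1/18)·(1/2) = 1/36.
If it is in chest 3 (prior 1/3): the guide has 2 equally likely choices, so probability 1/2; weight (1/3)·(1/2) = 1/6.
If it is in chest 4 (prior 1/3): the guide has 3 equally likely choices, so probability 1/3; weight (1/3)·(1/3) = 1/9.
The weights sum to 11/36.
So P(the ruby in chest 3 | the guide opened chest 1) = (1/6) / (11/36) = 6/11.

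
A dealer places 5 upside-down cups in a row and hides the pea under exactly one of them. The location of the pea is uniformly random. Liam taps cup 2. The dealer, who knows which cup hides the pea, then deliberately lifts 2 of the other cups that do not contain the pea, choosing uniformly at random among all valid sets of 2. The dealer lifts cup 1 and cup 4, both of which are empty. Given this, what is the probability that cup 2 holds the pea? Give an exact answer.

Consider each possible location of the pea in turn.
If it is under either of cups 1 and 4 (prior 1/5 each): that cup was opened and seen not to hold the prize — ruled out; weight (1/5)·0 = 0 each.
If it is under cup 2 (prior 1/5): the dealer has 6 equally likely choices, so probability 1/6; weight (1/5)·(1/6) = 1/30.
If it is under either of cups 3 and 5 (prior 1/5 each): the dealer has 3 equally likely choices, so probability 1/3; weight (1/5)·(1/3) = 1/15 each.
The weights sum to 1/6.
So P(the pea under cup 2 | the dealer opened cup 1 and cup 4) = (1/30) / (1/6) = 1/5.

1/5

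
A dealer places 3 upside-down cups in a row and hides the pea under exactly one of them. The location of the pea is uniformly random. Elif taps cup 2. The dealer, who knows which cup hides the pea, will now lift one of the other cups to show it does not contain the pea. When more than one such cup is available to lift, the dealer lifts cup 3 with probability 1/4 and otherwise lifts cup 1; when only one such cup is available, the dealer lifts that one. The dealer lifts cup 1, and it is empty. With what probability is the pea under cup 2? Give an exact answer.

3/7

Consider each possible location of the pea in turn.
If it is under cup 1 (prior 1/3): the dealer opened cup 1, so this case is ruled out; weight (1/3)·0 = 0.
If it is under cup 2 (prior 1/3): cup 3 is available but not opened, probability 3/4; weight (1/3)·(3/4) = 1/4.
If it is under cup 3 (prior 1/3): only cup 1 is available, probability 1; weight (1/3)·1 = 1/3.
The weights sum to 7/12.
So P(the pea under cup 2 | the dealer opened cup 1) = (1/4) / (7/12) = 3/7.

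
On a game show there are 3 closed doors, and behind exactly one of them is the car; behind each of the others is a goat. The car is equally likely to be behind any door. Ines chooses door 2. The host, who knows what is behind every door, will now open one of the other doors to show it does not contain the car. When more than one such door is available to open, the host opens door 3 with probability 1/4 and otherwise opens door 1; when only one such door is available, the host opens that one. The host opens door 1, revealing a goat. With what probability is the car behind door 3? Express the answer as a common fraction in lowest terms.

Condition on the true location of the car.
If it is behind door 1 (prior 1/3): the host opened door 1, so this case is ruled out; weight (1/3)·0 = 0.
If it is behind door 2 (prior 1/3): door 3 is available but not opened, probability 3/4; weight (1/3)·(3/4) = 1/4.
If it is behind door 3 (prior 1/3): only door 1 is available, probability 1; weight (1/3)·1 = 1/3.
The weights sum to 7/12.
So P(the car behind door 3 | the host opened door 1) = (1/3) / (7/12) = 4/7.

4/7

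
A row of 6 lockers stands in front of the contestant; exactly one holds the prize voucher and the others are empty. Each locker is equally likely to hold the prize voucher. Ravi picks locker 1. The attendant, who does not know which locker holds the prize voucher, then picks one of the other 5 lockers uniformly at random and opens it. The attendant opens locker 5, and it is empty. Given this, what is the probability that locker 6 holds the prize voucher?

Consider each possible location of the prize voucher in turn.
If it is in any of lockers 1, 2, 3, 4, and 6 (prior 1/6 each): the attendant picks locker 5 with probability 1/5 regardless, and it is not the prize; weight (1/6)·(1/5) = 1/30 each.
If it is in locker 5 (prior 1/6): the attendant opened locker 5, so this case is ruled out; weight (1/6)·0 = 0.
The weights sum to 1/6.
So P(the prize voucher in locker 6 | the attendant opened locker 5) = (1/30) / (1/6) = 1/5.

1/5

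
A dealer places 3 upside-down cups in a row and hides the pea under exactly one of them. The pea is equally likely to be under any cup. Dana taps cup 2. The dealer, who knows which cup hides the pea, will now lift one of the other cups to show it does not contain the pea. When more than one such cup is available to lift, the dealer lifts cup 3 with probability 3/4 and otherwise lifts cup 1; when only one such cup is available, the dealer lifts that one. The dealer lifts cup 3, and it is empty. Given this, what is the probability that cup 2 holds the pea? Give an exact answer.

Apply Bayes' rule, conditioning on where the pea actually is.
If it is under cup 1 (prior 1/3): only cup 3 is available, probability 1; weight (1/3)·1 = 1/3.
If it is under cup 2 (prior 1/3): cup 3 is available, opened with probability 3/4; weight (1/3)·(3/4) = 1/4.
If it is under cup 3 (prior 1/3): the dealer opened cup 3, so this case is ruled out; weight (1/3)·0 = 0.
The weights sum to 7/12.
So P(the pea under cup 2 | the dealer opened cup 3) = (1/4) / (7/12) = 3/7.

3/7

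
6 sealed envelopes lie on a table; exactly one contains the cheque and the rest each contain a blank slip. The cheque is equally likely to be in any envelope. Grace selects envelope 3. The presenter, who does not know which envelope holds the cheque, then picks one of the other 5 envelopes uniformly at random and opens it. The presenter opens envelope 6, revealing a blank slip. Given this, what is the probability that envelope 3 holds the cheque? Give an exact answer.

Because the presenter chose which envelope to open without knowing where the cheque is, the choice is independent of the prize location. Learning that envelope 6 does not hold the cheque simply rules out that one location and leaves the remaining 5 envelopes still equally likely by symmetry.
So P(the cheque in envelope 3) = 1/5.

1/5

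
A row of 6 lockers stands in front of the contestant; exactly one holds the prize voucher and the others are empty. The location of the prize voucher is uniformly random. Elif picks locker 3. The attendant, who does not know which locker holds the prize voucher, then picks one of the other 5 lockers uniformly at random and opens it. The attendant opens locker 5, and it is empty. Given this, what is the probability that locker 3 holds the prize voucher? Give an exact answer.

Because the attendant chose which locker to open without knowing where the prize voucher is, the choice is independent of the prize location. Learning that locker 5 does not hold the prize voucher simply rules out that one location and leaves the remaining 5 lockers still equally likely by symmetry.
So P(the prize voucher in locker 3) = 1/5.

1/5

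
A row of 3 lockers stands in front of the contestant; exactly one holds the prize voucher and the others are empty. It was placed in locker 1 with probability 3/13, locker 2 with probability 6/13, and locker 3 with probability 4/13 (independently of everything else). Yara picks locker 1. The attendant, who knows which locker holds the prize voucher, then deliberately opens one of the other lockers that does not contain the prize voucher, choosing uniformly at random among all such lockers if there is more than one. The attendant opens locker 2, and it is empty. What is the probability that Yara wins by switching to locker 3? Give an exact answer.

Apply Bayes' rule, conditioning on where the prize voucher actually is.
If it is in locker 1 (prior 3/13): the attendant has 2 equally likely choices, so probability 1/2; weight (3/13)·(1/2) = 3/26.
If it is in locker 2 (prior 6/13): the attendant opened locker 2, so this case is ruled out; weight (6/13)·0 = 0.
If it is in locker 3 (prior 4/13): the attendant has no choice, probability 1; weight (4/13)·1 = 4/13.
The weights sum to 11/26.
So P(the prize voucher in locker 3 | the attendant opened locker 2) = (4/13) / (11/26) = 8/11.

8/11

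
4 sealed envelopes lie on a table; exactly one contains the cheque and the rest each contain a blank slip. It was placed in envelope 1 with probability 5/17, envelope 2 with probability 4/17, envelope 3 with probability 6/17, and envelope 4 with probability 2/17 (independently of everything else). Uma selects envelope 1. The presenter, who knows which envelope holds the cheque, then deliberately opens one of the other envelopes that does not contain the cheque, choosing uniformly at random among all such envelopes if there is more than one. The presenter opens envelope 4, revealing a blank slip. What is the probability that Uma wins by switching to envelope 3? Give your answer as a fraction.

Apply Bayes' rule, conditioning on where the cheque actually is.
If it is in envelope 1 (prior 5/17): the presenter has 3 equally likely choices, so probability 1/3; weight (5/17)·(1/3) = 5/51.
If it is in envelope 2 (prior 4/17): the presenter has 2 equally likely choices, so probability 1/2; weight (4/17)·(1/2) = 2/17.
If it is in envelope 3 (prior 6/17): the presenter has 2 equally likely choices, so probability 1/2; weight (6/17)·(1/2) = 3/17.
If it is in envelope 4 (prior 2/17): the presenter opened envelope 4, so this case is ruled out; weight (2/17)·0 = 0.
The weights sum to 20/51.
So P(the cheque in envelope 3 | the presenter opened envelope 4) = (3/17) / (20/51) = 9/20.

9/20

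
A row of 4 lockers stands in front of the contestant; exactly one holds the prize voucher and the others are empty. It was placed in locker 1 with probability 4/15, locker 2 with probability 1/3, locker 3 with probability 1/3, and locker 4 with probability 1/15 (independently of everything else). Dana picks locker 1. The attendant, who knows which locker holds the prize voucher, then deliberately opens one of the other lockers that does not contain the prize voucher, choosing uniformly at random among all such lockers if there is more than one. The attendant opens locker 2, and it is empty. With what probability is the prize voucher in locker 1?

Consider each possible location of the prize voucher in turn.
If it is in locker 1 (prior 4/15): the attendant has 3 equally likely choices, so probability 1/3; weight (4/15)·(1/3) = 4/45.
If it is in locker 2 (prior 1/3): the attendant opened locker 2, so this case is ruled out; weight (1/3)·0 = 0.
If it is in locker 3 (prior 1/3): the attendant has 2 equally likely choices, so probability 1/2; weight (1/3)·(1/2) = 1/6.
If it is in locker 4 (prior 1/15): the attendant has 2 equally likely choices, so probability 1/2; weight (1/15)·(1/2) = 1/30.
The weights sum to 13/45.
So P(the prize voucher in locker 1 | the attendant opened locker 2) = (4/45) / (13/45) = 4/13.

4/13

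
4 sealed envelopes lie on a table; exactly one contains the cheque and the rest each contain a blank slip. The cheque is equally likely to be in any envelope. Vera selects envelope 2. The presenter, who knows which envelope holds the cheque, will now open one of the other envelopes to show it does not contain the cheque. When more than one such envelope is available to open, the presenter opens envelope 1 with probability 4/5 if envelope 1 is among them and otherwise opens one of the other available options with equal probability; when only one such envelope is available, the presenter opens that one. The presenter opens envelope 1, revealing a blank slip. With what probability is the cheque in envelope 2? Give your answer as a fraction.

1/3

Condition on the true location of the cheque.
If it is in envelope 1 (prior 1/4): the presenter opened envelope 1, so this case is ruled out; weight (1/4)·0 = 0.
If it is in any of envelopes 2, 3, and 4 (prior 1/4 each): envelope 1 is available, opened with probability 4/5; weight (1/4)·(4/5) = 1/5 each.
The weights sum to 3/5.
So P(the cheque in envelope 2 | the presenter opened envelope 1) = (1/5) / (3/5) = 1/3.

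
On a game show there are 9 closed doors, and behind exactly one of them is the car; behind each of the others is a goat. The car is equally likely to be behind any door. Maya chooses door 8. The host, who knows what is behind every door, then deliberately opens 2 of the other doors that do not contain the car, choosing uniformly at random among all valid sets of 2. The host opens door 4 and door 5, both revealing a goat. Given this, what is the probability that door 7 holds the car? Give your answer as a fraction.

4/27

Consider each possible location of the car in turn.
If it is behind any of doors 1, 2, 3, 6, 7, and 9 (prior 1/9 each): the host has 21 equally likely choices, so probability 1/21; weight (1/9)·(1/21) = 1/189 each.
If it is behind either of doors 4 and 5 (prior 1/9 each): that door was opened and seen not to hold the prize — ruled out; weight (1/9)·0 = 0 each.
If it is behind door 8 (prior 1/9): the host has 28 equally likely choices, so probability 1/28; weight (1/9)·(1/28) = 1/252.
The weights sum to 1/28.
So P(the car behind door 7 | the host opened door 4 and door 5) = (1/189) / (1/28) = 4/27.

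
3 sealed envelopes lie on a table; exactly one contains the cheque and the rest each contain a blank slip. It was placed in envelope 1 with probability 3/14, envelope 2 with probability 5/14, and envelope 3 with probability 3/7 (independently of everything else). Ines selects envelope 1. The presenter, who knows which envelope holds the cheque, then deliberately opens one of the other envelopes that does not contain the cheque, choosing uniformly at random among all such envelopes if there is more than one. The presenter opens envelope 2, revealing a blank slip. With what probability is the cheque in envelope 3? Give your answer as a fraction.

4/5

Apply Bayes' rule, conditioning on where the cheque actually is.
If it is in envelope 1 (prior 3/14): the presenter has 2 equally likely choices, so probability 1/2; weight (3/14)·(1/2) = 3/28.
If it is in envelope 2 (prior 5/14): the presenter opened envelope 2, so this case is ruled out; weight (5/14)·0 = 0.
If it is in envelope 3 (prior 3/7): the presenter has no choice, probability 1; weight (3/7)·1 = 3/7.
The weights sum to 15/28.
So P(the cheque in envelope 3 | the presenter opened envelope 2) = (3/7) / (15/28) = 4/5.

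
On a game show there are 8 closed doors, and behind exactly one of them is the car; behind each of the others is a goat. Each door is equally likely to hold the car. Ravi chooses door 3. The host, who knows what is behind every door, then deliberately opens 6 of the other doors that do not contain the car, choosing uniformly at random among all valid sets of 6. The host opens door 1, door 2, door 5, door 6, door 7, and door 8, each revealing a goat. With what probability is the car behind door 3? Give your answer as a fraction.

1/8

Consider each possible location of the car in turn.
If it is behind any of doors 1, 2, 5, 6, 7, and 8 (prior 1/8 each): that door was opened and seen not to hold the prize — ruled out; weight (1/8)·0 = 0 each.
If it is behind door 3 (prior 1/8): the host has 7 equally likely choices, so probability 1/7; weight (1/8)·(1/7) = 1/56.
If it is behind door 4 (prior 1/8): the host has no choice, probability 1; weight (1/8)·1 = 1/8.
The weights sum to 1/7.
So P(the car behind door 3 | the host opened door 1, door 2, door 5, door 6, door 7, and door 8) = (1/56) / (1/7) = 1/8.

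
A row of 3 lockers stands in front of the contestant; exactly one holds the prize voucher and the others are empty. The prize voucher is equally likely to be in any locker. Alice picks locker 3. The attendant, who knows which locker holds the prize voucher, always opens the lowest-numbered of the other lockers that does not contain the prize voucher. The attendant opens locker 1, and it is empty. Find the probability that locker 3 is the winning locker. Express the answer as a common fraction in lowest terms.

Apply Bayes' rule, conditioning on where the prize voucher actually is.
If it is in locker 1 (prior 1/3): the attendant opened locker 1, so this case is ruled out; weight (1/3)·0 = 0.
If it is in either of lockers 2 and 3 (prior 1/3 each): locker 1 is the lowest-numbered option available, probability 1; weight (1/3)·1 = 1/3 each.
The weights sum to 2/3.
So P(the prize voucher in locker 3 | the attendant opened locker 1) = (1/3) / (2/3) = 1/2.

1/2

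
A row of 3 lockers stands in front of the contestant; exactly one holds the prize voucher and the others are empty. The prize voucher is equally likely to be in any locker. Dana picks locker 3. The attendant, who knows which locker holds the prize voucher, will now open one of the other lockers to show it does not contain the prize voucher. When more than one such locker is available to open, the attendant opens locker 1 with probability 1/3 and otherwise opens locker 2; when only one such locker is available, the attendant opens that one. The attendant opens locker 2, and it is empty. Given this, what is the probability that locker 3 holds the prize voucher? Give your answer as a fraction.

Condition on the true location of the prize voucher.
If it is in locker 1 (prior 1/3): only locker 2 is available, probability 1; weight (1/3)·1 = 1/3.
If it is in locker 2 (prior 1/3): the attendant opened locker 2, so this case is ruled out; weight (1/3)·0 = 0.
If it is in locker 3 (prior 1/3): locker 1 is available but not opened, probability 2/3; weight (1/3)·(2/3) = 2/9.
The weights sum to 5/9.
So P(the prize voucher in locker 3 | the attendant opened locker 2) = (2/9) / (5/9) = 2/5.

2/5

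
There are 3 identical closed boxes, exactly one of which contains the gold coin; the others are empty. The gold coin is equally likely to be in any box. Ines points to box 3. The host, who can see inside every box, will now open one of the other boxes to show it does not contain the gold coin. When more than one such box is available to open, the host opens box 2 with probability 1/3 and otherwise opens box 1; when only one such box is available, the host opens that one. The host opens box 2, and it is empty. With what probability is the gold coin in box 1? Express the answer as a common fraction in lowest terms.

3/4

Apply Bayes' rule, conditioning on where the gold coin actually is.
If it is in box 1 (prior 1/3): only box 2 is available, probability 1; weight (1/3)·1 = 1/3.
If it is in box 2 (prior 1/3): the host opened box 2, so this case is ruled out; weight (1/3)·0 = 0.
If it is in box 3 (prior 1/3): box 2 is available, opened with probability 1/3; weight (1/3)·(1/3) = 1/9.
The weights sum to 4/9.
So P(the gold coin in box 1 | the host opened box 2) = (1/3) / (4/9) = 3/4.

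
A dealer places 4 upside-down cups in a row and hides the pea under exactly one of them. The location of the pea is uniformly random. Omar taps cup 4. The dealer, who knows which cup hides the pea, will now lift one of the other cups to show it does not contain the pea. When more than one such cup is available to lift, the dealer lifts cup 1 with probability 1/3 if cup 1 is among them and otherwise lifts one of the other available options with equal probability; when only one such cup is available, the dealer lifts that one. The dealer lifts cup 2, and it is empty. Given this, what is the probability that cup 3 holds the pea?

Apply Bayes' rule, conditioning on where the pea actually is.
If it is under cup 1 (prior 1/4): cup 1 holds the prize so is unavailable; the dealer chooses uniformly among the 2 others, probability 1/2; weight (1/4)·(1/2) = 1/8.
If it is under cup 2 (prior 1/4): the dealer opened cup 2, so this case is ruled out; weight (1/4)·0 = 0.
If it is under cup 3 (prior 1/4): cup 1 is available but not opened, probability 2/3; weight (1/4)·(2/3) = 1/6.
If it is under cup 4 (prior 1/4): cup 1 is available but not opened; cup 2 gets probability (1 − 1/3)/2 = 1/3; weight (1/4)·(1/3) = 1/12.
The weights sum to 3/8.
So P(the pea under cup 3 | the dealer opened cup 2) = (1/6) / (3/8) = 4/9.

4/9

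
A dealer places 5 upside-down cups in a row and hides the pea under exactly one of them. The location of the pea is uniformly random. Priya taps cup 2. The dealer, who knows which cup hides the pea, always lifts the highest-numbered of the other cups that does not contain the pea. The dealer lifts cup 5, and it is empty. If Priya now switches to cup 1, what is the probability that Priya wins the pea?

Consider each possible location of the pea in turn.
If it is under any of cups 1, 2, 3, and 4 (prior 1/5 each): cup 5 is the highest-numbered option available, probability 1; weight (1/5)·1 = 1/5 each.
If it is under cup 5 (prior 1/5): the dealer opened cup 5, so this case is ruled out; weight (1/5)·0 = 0.
The weights sum to 4/5.
So P(the pea under cup 1 | the dealer opened cup 5) = (1/5) / (4/5) = 1/4.

1/4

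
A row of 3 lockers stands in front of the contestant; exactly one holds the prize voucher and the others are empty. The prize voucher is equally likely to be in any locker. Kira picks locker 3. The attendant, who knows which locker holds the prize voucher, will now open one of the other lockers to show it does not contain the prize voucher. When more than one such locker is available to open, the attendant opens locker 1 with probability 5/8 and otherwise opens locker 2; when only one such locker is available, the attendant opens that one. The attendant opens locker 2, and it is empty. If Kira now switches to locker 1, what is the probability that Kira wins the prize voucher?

8/11

Apply Bayes' rule, conditioning on where the prize voucher actually is.
If it is in locker 1 (prior 1/3): only locker 2 is available, probability 1; weight (1/3)·1 = 1/3.
If it is in locker 2 (prior 1/3): the attendant opened locker 2, so this case is ruled out; weight (1/3)·0 = 0.
If it is in locker 3 (prior 1/3): locker 1 is available but not opened, probability 3/8; weight (1/3)·(3/8) = 1/8.
The weights sum to 11/24.
So P(the prize voucher in locker 1 | the attendant opened locker 2) = (1/3) / (11/24) = 8/11.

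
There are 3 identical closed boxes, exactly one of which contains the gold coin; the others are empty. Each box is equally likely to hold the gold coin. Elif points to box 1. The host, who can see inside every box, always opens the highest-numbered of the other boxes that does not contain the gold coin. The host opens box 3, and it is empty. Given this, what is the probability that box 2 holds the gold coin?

Apply Bayes' rule, conditioning on where the gold coin actually is.
If it is in either of boxes 1 and 2 (prior 1/3 each): box 3 is the highest-numbered option available, probability 1; weight (1/3)·1 = 1/3 each.
If it is in box 3 (prior 1/3): the host opened box 3, so this case is ruled out; weight (1/3)·0 = 0.
The weights sum to 2/3.
So P(the gold coin in box 2 | the host opened box 3) = (1/3) / (2/3) = 1/2.

1/2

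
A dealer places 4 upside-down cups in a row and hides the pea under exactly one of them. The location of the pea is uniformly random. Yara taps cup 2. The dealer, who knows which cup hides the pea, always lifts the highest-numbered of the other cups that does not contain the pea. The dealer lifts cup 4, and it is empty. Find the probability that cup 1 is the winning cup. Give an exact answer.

Consider each possible location of the pea in turn.
If it is under any of cups 1, 2, and 3 (prior 1/4 each): cup 4 is the highest-numbered option available, probability 1; weight (1/4)·1 = 1/4 each.
If it is under cup 4 (prior 1/4): the dealer opened cup 4, so this case is ruled out; weight (1/4)·0 = 0.
The weights sum to 3/4.
So P(the pea under cup 1 | the dealer opened cup 4) = (1/4) / (3/4) = 1/3.

1/3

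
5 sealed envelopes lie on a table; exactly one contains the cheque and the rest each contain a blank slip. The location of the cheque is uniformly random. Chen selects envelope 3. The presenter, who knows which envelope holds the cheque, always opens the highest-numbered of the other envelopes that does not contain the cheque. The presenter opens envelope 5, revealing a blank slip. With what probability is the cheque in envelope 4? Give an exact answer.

Apply Bayes' rule, conditioning on where the cheque actually is.
If it is in any of envelopes 1, 2, 3, and 4 (prior 1/5 each): envelope 5 is the highest-numbered option available, probability 1; weight (1/5)·1 = 1/5 each.
If it is in envelope 5 (prior 1/5): the presenter opened envelope 5, so this case is ruled out; weight (1/5)·0 = 0.
The weights sum to 4/5.
So P(the cheque in envelope 4 | the presenter opened envelope 5) = (1/5) / (4/5) = 1/4.

1/4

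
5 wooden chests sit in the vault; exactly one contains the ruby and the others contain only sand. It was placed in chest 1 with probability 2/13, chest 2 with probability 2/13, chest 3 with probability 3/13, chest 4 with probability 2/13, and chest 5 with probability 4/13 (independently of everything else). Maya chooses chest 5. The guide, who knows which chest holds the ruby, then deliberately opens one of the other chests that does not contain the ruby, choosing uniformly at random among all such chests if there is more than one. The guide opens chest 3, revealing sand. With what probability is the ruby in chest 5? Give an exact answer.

1/3

Consider each possible location of the ruby in turn.
If it is in any of chests 1, 2, and 4 (prior 2/13 each): the guide has 3 equally likely choices, so probability 1/3; weight (2/13)·(1/3) = 2/39 each.
If it is in chest 3 (prior 3/13): the guide opened chest 3, so this case is ruled out; weight (3/13)·0 = 0.
If it is in chest 5 (prior 4/13): the guide has 4 equally likely choices, so probability 1/4; weight (4/13)·(1/4) = 1/13.
The weights sum to 3/13.
So P(the ruby in chest 5 | the guide opened chest 3) = (1/13) / (3/13) = 1/3.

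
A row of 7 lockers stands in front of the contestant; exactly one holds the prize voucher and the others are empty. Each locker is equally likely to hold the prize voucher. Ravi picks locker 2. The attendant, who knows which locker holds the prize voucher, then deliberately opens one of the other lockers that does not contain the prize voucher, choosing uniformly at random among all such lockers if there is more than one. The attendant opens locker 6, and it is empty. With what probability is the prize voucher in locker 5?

Condition on the true location of the prize voucher.
If it is in any of lockers 1, 3, 4, 5, and 7 (prior 1/7 each): the attendant has 5 equally likely choices, so probability 1/5; weight (1/7)·(1/5) = 1/35 each.
If it is in locker 2 (prior 1/7): the attendant has 6 equally likely choices, so probability 1/6; weight (1/7)·(1/6) = 1/42.
If it is in locker 6 (prior 1/7): the attendant opened locker 6, so this case is ruled out; weight (1/7)·0 = 0.
The weights sum to 1/6.
So P(the prize voucher in locker 5 | the attendant opened locker 6) = (1/35) / (1/6) = 6/35.

6/35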